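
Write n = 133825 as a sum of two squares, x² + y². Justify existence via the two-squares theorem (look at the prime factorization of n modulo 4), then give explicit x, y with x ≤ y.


Step 1: Factor n = 133825 = 5^2 · 53 · 101.
Step 2: Check the mod-4 condition on each prime factor: 5 ≡ 1 (mod 4), exponent 2; 53 ≡ 1 (mod 4), exponent 1; 101 ≡ 1 (mod 4), exponent 1.
All primes ≡ 3 (mod 4) appear to even exponent (or don't appear), so by the two-squares theorem n IS expressible as a sum of two squares.
Step 3: Build a representation. Group n = k² · m with k = 5 and m = 53 · 101 = 5353 (a product of primes ≡ 1 (mod 4)); a representation of m scales to one of n via (k·x)² + (k·y)² = k²(x² + y²). Each prime p ≡ 1 (mod 4) is itself a sum of two squares; find a² by testing p − a² for a perfect square:
  53: 53 − 1² = 52, 53 − 2² = 49 = 7² ⇒ 53 = 2² + 7².
  101: 101 − 1² = 100 = 10² ⇒ 101 = 1² + 10².
  Combine using the Brahmagupta–Fibonacci identity (a² + b²)(c² + d²) = (ac − bd)² + (ad + bc)² = (ac + bd)² + (ad − bc)²:
  53 · 101 = 5353: from (2² + 7²)(1² + 10²), take (2·1 − 7·10, 2·10 + 7·1) = (2 − 70, 20 + 7) = (-68, 27); dropping signs (only squares matter) gives (68, 27); check 68² + 27² = 4624 + 729 = 5353 ✓.
  Scale by k = 5: (5·68, 5·27) = (340, 135).
Step 4: Order so x ≤ y and verify: 135² + 340² = 18225 + 115600 = 133825 = n. ✓

n = 133825 = 135² + 340² (one valid representation with x ≤ y).


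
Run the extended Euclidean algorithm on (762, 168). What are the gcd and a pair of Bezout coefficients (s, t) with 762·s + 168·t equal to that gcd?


Euclidean algorithm on (762, 168) — divide until remainder is 0:
  762 = 4 · 168 + 90
  168 = 1 · 90 + 78
  90 = 1 · 78 + 12
  78 = 6 · 12 + 6
  12 = 2 · 6 + 0
gcd(762, 168) = 6.
Track Bezout coefficients alongside the remainders: start with r₀ = 762 = a·1 + b·0 (s = 1, t = 0) and r₁ = 168 = a·0 + b·1 (s = 0, t = 1); each new remainder r_{k+1} = r_{k-1} − q_k·r_k inherits s_{k+1} = s_{k-1} − q_k·s_k, t_{k+1} = t_{k-1} − q_k·t_k, so r_k = a·s_k + b·t_k at every step:
  q = 4: r = 90, s = 1 − 4·0 = 1, t = 0 − 4·1 = -4  (check: 762·1 + 168·(-4) = 90)
  q = 1: r = 78, s = 0 − 1·1 = -1, t = 1 − 1·(-4) = 5  (check: 762·(-1) + 168·5 = 78)
  q = 1: r = 12, s = 1 − 1·(-1) = 2, t = -4 − 1·5 = -9  (check: 762·2 + 168·(-9) = 12)
  q = 6: r = 6, s = -1 − 6·2 = -13, t = 5 − 6·(-9) = 59  (check: 762·(-13) + 168·59 = 6)
The row with r = 6 (the gcd) gives the Bezout coefficients s = -13, t = 59.
Result: 762 · (-13) + 168 · (59) = 6.

gcd(762, 168) = 6; s = -13, t = 59 (check: 762·(-13) + 168·59 = 6).


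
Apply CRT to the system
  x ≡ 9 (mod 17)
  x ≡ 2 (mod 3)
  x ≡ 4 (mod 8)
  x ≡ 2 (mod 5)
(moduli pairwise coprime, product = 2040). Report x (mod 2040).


Product of moduli M = 17 · 3 · 8 · 5 = 2040.
Merge one congruence at a time:
  Start: x ≡ 9 (mod 17).
  Combine with x ≡ 2 (mod 3); new modulus lcm = 51.
    Write x = 9 + 17·t and substitute into x ≡ 2 (mod 3): 17·t ≡ 2 − 9 = -7 (mod 3).
    Reduce coefficients mod 3: 2·t ≡ 2 (mod 3).
    The inverse of 2 mod 3 is 2 (since 2·2 = 4 = 1·3 + 1), so t ≡ 2·2 = 4 ≡ 1 (mod 3).
    Then x = 9 + 17·1 = 26, valid modulo lcm(17, 3) = 51: x ≡ 26 (mod 51).
  Combine with x ≡ 4 (mod 8); new modulus lcm = 408.
    Write x = 26 + 51·t and substitute into x ≡ 4 (mod 8): 51·t ≡ 4 − 26 = -22 (mod 8).
    Reduce coefficients mod 8: 3·t ≡ 2 (mod 8).
    The inverse of 3 mod 8 is 3 (since 3·3 = 9 = 1·8 + 1), so t ≡ 3·2 = 6 ≡ 6 (mod 8).
    Then x = 26 + 51·6 = 332, valid modulo lcm(51, 8) = 408: x ≡ 332 (mod 408).
  Combine with x ≡ 2 (mod 5); new modulus lcm = 2040.
    Write x = 332 + 408·t and substitute into x ≡ 2 (mod 5): 408·t ≡ 2 − 332 = -330 (mod 5).
    Reduce coefficients mod 5: 3·t ≡ 0 (mod 5).
    The inverse of 3 mod 5 is 2 (since 3·2 = 6 = 1·5 + 1), so t ≡ 2·0 = 0 ≡ 0 (mod 5).
    Then x = 332 + 408·0 = 332, valid modulo lcm(408, 5) = 2040: x ≡ 332 (mod 2040).
Verify against each original: 332 mod 17 = 9, 332 mod 3 = 2, 332 mod 8 = 4, 332 mod 5 = 2.

x ≡ 332 (mod 2040).


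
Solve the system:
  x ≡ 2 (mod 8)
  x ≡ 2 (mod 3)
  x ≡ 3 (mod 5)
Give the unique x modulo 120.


Moduli 8, 3, 5 are pairwise coprime; by CRT there is a unique solution modulo M = 8 · 3 · 5 = 120.
Solve pairwise, accumulating the modulus:
  Start with x ≡ 2 (mod 8).
  Combine with x ≡ 2 (mod 3): since gcd(8, 3) = 1, we get a unique residue mod 24.
    Write x = 2 + 8·t and substitute into x ≡ 2 (mod 3): 8·t ≡ 2 − 2 = 0 (mod 3).
    Reduce coefficients mod 3: 2·t ≡ 0 (mod 3).
    The inverse of 2 mod 3 is 2 (since 2·2 = 4 = 1·3 + 1), so t ≡ 2·0 = 0 ≡ 0 (mod 3).
    Then x = 2 + 8·0 = 2, valid modulo lcm(8, 3) = 24: x ≡ 2 (mod 24).
  Combine with x ≡ 3 (mod 5): since gcd(24, 5) = 1, we get a unique residue mod 120.
    Write x = 2 + 24·t and substitute into x ≡ 3 (mod 5): 24·t ≡ 3 − 2 = 1 (mod 5).
    Reduce coefficients mod 5: 4·t ≡ 1 (mod 5).
    The inverse of 4 mod 5 is 4 (since 4·4 = 16 = 3·5 + 1), so t ≡ 4·1 = 4 ≡ 4 (mod 5).
    Then x = 2 + 24·4 = 98, valid modulo lcm(24, 5) = 120: x ≡ 98 (mod 120).
Verify: 98 mod 8 = 2 ✓, 98 mod 3 = 2 ✓, 98 mod 5 = 3 ✓.

x ≡ 98 (mod 120).


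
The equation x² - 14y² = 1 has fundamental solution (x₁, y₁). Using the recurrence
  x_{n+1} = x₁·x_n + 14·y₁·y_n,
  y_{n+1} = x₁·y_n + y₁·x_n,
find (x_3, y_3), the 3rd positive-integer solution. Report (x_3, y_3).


Step 1: Find the fundamental solution (x₁, y₁) of x² - 14y² = 1.
  Expand √14 as a continued fraction. a₀ = ⌊√14⌋ = 3; iterate m_{k+1} = d_k·a_k − m_k, d_{k+1} = (14 − m_{k+1}²)/d_k, a_{k+1} = ⌊(a₀ + m_{k+1})/d_{k+1}⌋ (starting m₀ = 0, d₀ = 1), with convergents p_k = a_k·p_{k-1} + p_{k-2}, q_k = a_k·q_{k-1} + q_{k-2} (p₋₁ = 1, q₋₁ = 0):
  k = 0: a₀ = 3; p₀/q₀ = 3/1; p₀² − 14·q₀² = 9 − 14 = -5.
  k = 1: m = 3, d = 5, a = ⌊(3 + 3)/5⌋ = 1; p/q = (1·3 + 1)/(1·1 + 0) = 4/1; p² − 14·q² = 16 − 14 = 2.
  k = 2: m = 2, d = 2, a = ⌊(3 + 2)/2⌋ = 2; p/q = (2·4 + 3)/(2·1 + 1) = 11/3; p² − 14·q² = 121 − 126 = -5.
  k = 3: m = 2, d = 5, a = ⌊(3 + 2)/5⌋ = 1; p/q = (1·11 + 4)/(1·3 + 1) = 15/4; p² − 14·q² = 225 − 224 = 1.
  The first convergent with p² − 14·q² = 1 gives the fundamental solution (x₁, y₁) = (15, 4).
Step 2: Apply the recurrence (x_{n+1}, y_{n+1}) = (x₁x_n + 14y₁y_n, x₁y_n + y₁x_n) repeatedly.
  From (x_1, y_1) = (15, 4): x_2 = 15·15 + 14·4·4 = 449; y_2 = 15·4 + 4·15 = 120.
  From (x_2, y_2) = (449, 120): x_3 = 15·449 + 14·4·120 = 13455; y_3 = 15·120 + 4·449 = 3596.
Step 3: Verify x_3² - 14·y_3² = 181037025 - 181037024 = 1 (should be 1). ✓

(x_1, y_1) = (15, 4); (x_3, y_3) = (13455, 3596).


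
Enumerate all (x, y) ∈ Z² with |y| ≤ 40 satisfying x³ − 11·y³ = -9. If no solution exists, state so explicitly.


The equation is x³ - 11y³ = -9. For fixed y, x³ = 11·y³ − 9, so a solution requires the RHS to be a perfect cube.
Strategy: iterate y from -40 to 40, compute RHS = 11·y³ − 9, and check whether it is a (positive or negative) perfect cube.
Check small values of y:
  y = 0: RHS = -9 is not a perfect cube.
  y = 1: RHS = 2 is not a perfect cube.
  y = -1: RHS = -20 is not a perfect cube.
  y = 2: RHS = 79 is not a perfect cube.
  y = -2: RHS = -97 is not a perfect cube.
  y = 3: RHS = 288 is not a perfect cube.
  y = -3: RHS = -306 is not a perfect cube.
Continuing the search up to |y| = 40 finds no solutions either.
No (x, y) in the scanned range satisfies the equation.

No integer solutions with |y| ≤ 40.


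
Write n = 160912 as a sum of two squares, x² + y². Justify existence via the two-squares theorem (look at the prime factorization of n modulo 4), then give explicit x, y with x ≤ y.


Step 1: Factor n = 160912 = 2^4 · 89 · 113.
Step 2: Check the mod-4 condition on each prime factor: 2 = 2 (special); 89 ≡ 1 (mod 4), exponent 1; 113 ≡ 1 (mod 4), exponent 1.
All primes ≡ 3 (mod 4) appear to even exponent (or don't appear), so by the two-squares theorem n IS expressible as a sum of two squares.
Step 3: Build a representation. Group n = k² · m with k = 4 and m = 89 · 113 = 10057 (a product of primes ≡ 1 (mod 4)); a representation of m scales to one of n via (k·x)² + (k·y)² = k²(x² + y²). Each prime p ≡ 1 (mod 4) is itself a sum of two squares; find a² by testing p − a² for a perfect square:
  89: 89 − 1² = 88, 89 − 2² = 85, 89 − 3² = 80, 89 − 4² = 73, 89 − 5² = 64 = 8² ⇒ 89 = 5² + 8².
  113: 113 − 1² = 112, 113 − 2² = 109, 113 − 3² = 104, 113 − 4² = 97, 113 − 5² = 88, 113 − 6² = 77, 113 − 7² = 64 = 8² ⇒ 113 = 7² + 8².
  Combine using the Brahmagupta–Fibonacci identity (a² + b²)(c² + d²) = (ac − bd)² + (ad + bc)² = (ac + bd)² + (ad − bc)²:
  89 · 113 = 10057: from (5² + 8²)(7² + 8²), take (5·7 − 8·8, 5·8 + 8·7) = (35 − 64, 40 + 56) = (-29, 96); dropping signs (only squares matter) gives (29, 96); check 29² + 96² = 841 + 9216 = 10057 ✓.
  Scale by k = 4: (4·29, 4·96) = (116, 384).
Step 4: Order so x ≤ y and verify: 116² + 384² = 13456 + 147456 = 160912 = n. ✓

n = 160912 = 116² + 384² (one valid representation with x ≤ y).


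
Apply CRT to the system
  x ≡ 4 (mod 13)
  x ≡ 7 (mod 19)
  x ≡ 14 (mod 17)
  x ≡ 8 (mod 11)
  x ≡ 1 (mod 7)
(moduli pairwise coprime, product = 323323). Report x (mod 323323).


Product of moduli M = 13 · 19 · 17 · 11 · 7 = 323323.
Merge one congruence at a time:
  Start: x ≡ 4 (mod 13).
  Combine with x ≡ 7 (mod 19); new modulus lcm = 247.
    Write x = 4 + 13·t and substitute into x ≡ 7 (mod 19): 13·t ≡ 7 − 4 = 3 (mod 19).
    The inverse of 13 mod 19 is 3 (since 13·3 = 39 = 2·19 + 1), so t ≡ 3·3 = 9 ≡ 9 (mod 19).
    Then x = 4 + 13·9 = 121, valid modulo lcm(13, 19) = 247: x ≡ 121 (mod 247).
  Combine with x ≡ 14 (mod 17); new modulus lcm = 4199.
    Write x = 121 + 247·t and substitute into x ≡ 14 (mod 17): 247·t ≡ 14 − 121 = -107 (mod 17).
    Reduce coefficients mod 17: 9·t ≡ 12 (mod 17).
    The inverse of 9 mod 17 is 2 (since 9·2 = 18 = 1·17 + 1), so t ≡ 2·12 = 24 ≡ 7 (mod 17).
    Then x = 121 + 247·7 = 1850, valid modulo lcm(247, 17) = 4199: x ≡ 1850 (mod 4199).
  Combine with x ≡ 8 (mod 11); new modulus lcm = 46189.
    Write x = 1850 + 4199·t and substitute into x ≡ 8 (mod 11): 4199·t ≡ 8 − 1850 = -1842 (mod 11).
    Reduce coefficients mod 11: 8·t ≡ 6 (mod 11).
    The inverse of 8 mod 11 is 7 (since 8·7 = 56 = 5·11 + 1), so t ≡ 7·6 = 42 ≡ 9 (mod 11).
    Then x = 1850 + 4199·9 = 39641, valid modulo lcm(4199, 11) = 46189: x ≡ 39641 (mod 46189).
  Combine with x ≡ 1 (mod 7); new modulus lcm = 323323.
    Write x = 39641 + 46189·t and substitute into x ≡ 1 (mod 7): 46189·t ≡ 1 − 39641 = -39640 (mod 7).
    Reduce coefficients mod 7: 3·t ≡ 1 (mod 7).
    The inverse of 3 mod 7 is 5 (since 3·5 = 15 = 2·7 + 1), so t ≡ 5·1 = 5 ≡ 5 (mod 7).
    Then x = 39641 + 46189·5 = 270586, valid modulo lcm(46189, 7) = 323323: x ≡ 270586 (mod 323323).
Verify against each original: 270586 mod 13 = 4, 270586 mod 19 = 7, 270586 mod 17 = 14, 270586 mod 11 = 8, 270586 mod 7 = 1.

x ≡ 270586 (mod 323323).


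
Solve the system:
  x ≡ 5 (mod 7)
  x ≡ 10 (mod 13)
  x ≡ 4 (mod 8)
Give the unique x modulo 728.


Moduli 7, 13, 8 are pairwise coprime; by CRT there is a unique solution modulo M = 7 · 13 · 8 = 728.
Solve pairwise, accumulating the modulus:
  Start with x ≡ 5 (mod 7).
  Combine with x ≡ 10 (mod 13): since gcd(7, 13) = 1, we get a unique residue mod 91.
    Write x = 5 + 7·t and substitute into x ≡ 10 (mod 13): 7·t ≡ 10 − 5 = 5 (mod 13).
    The inverse of 7 mod 13 is 2 (since 7·2 = 14 = 1·13 + 1), so t ≡ 2·5 = 10 ≡ 10 (mod 13).
    Then x = 5 + 7·10 = 75, valid modulo lcm(7, 13) = 91: x ≡ 75 (mod 91).
  Combine with x ≡ 4 (mod 8): since gcd(91, 8) = 1, we get a unique residue mod 728.
    Write x = 75 + 91·t and substitute into x ≡ 4 (mod 8): 91·t ≡ 4 − 75 = -71 (mod 8).
    Reduce coefficients mod 8: 3·t ≡ 1 (mod 8).
    The inverse of 3 mod 8 is 3 (since 3·3 = 9 = 1·8 + 1), so t ≡ 3·1 = 3 ≡ 3 (mod 8).
    Then x = 75 + 91·3 = 348, valid modulo lcm(91, 8) = 728: x ≡ 348 (mod 728).
Verify: 348 mod 7 = 5 ✓, 348 mod 13 = 10 ✓, 348 mod 8 = 4 ✓.

x ≡ 348 (mod 728).


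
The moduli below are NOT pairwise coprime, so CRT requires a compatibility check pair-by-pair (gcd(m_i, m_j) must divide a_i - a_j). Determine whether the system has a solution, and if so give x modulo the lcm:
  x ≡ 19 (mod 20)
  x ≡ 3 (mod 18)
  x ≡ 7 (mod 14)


Moduli 20, 18, 14 are not pairwise coprime, so CRT works modulo lcm(m_i) when all pairwise compatibility conditions hold.
Pairwise compatibility: gcd(m_i, m_j) must divide a_i - a_j for every pair.
Merge one congruence at a time:
  Start: x ≡ 19 (mod 20).
  Combine with x ≡ 3 (mod 18): gcd(20, 18) = 2; 3 - 19 = -16, which IS divisible by 2, so compatible.
    Write x = 19 + 20·t and substitute into x ≡ 3 (mod 18): 20·t ≡ 3 − 19 = -16 (mod 18).
    Divide the congruence (and modulus) by g = 2: 10·t ≡ -8 (mod 9).
    Reduce coefficients mod 9: 1·t ≡ 1 (mod 9).
    So t ≡ 1 (mod 9).
    Then x = 19 + 20·1 = 39, valid modulo lcm(20, 18) = 180: x ≡ 39 (mod 180).
  Combine with x ≡ 7 (mod 14): gcd(180, 14) = 2; 7 - 39 = -32, which IS divisible by 2, so compatible.
    Write x = 39 + 180·t and substitute into x ≡ 7 (mod 14): 180·t ≡ 7 − 39 = -32 (mod 14).
    Divide the congruence (and modulus) by g = 2: 90·t ≡ -16 (mod 7).
    Reduce coefficients mod 7: 6·t ≡ 5 (mod 7).
    The inverse of 6 mod 7 is 6 (since 6·6 = 36 = 5·7 + 1), so t ≡ 6·5 = 30 ≡ 2 (mod 7).
    Then x = 39 + 180·2 = 399, valid modulo lcm(180, 14) = 1260: x ≡ 399 (mod 1260).
Verify: 399 mod 20 = 19, 399 mod 18 = 3, 399 mod 14 = 7.

x ≡ 399 (mod 1260).


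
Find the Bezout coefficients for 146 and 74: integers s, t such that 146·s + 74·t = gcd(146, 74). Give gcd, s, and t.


Euclidean algorithm on (146, 74) — divide until remainder is 0:
  146 = 1 · 74 + 72
  74 = 1 · 72 + 2
  72 = 36 · 2 + 0
gcd(146, 74) = 2.
Track Bezout coefficients alongside the remainders: start with r₀ = 146 = a·1 + b·0 (s = 1, t = 0) and r₁ = 74 = a·0 + b·1 (s = 0, t = 1); each new remainder r_{k+1} = r_{k-1} − q_k·r_k inherits s_{k+1} = s_{k-1} − q_k·s_k, t_{k+1} = t_{k-1} − q_k·t_k, so r_k = a·s_k + b·t_k at every step:
  q = 1: r = 72, s = 1 − 1·0 = 1, t = 0 − 1·1 = -1  (check: 146·1 + 74·(-1) = 72)
  q = 1: r = 2, s = 0 − 1·1 = -1, t = 1 − 1·(-1) = 2  (check: 146·(-1) + 74·2 = 2)
The row with r = 2 (the gcd) gives the Bezout coefficients s = -1, t = 2.
Result: 146 · (-1) + 74 · (2) = 2.

gcd(146, 74) = 2; s = -1, t = 2 (check: 146·(-1) + 74·2 = 2).


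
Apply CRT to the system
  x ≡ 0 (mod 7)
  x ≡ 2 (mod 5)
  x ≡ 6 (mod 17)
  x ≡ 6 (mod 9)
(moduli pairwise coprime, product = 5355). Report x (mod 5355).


Product of moduli M = 7 · 5 · 17 · 9 = 5355.
Merge one congruence at a time:
  Start: x ≡ 0 (mod 7).
  Combine with x ≡ 2 (mod 5); new modulus lcm = 35.
    Write x = 0 + 7·t and substitute into x ≡ 2 (mod 5): 7·t ≡ 2 − 0 = 2 (mod 5).
    Reduce coefficients mod 5: 2·t ≡ 2 (mod 5).
    The inverse of 2 mod 5 is 3 (since 2·3 = 6 = 1·5 + 1), so t ≡ 3·2 = 6 ≡ 1 (mod 5).
    Then x = 0 + 7·1 = 7, valid modulo lcm(7, 5) = 35: x ≡ 7 (mod 35).
  Combine with x ≡ 6 (mod 17); new modulus lcm = 595.
    Write x = 7 + 35·t and substitute into x ≡ 6 (mod 17): 35·t ≡ 6 − 7 = -1 (mod 17).
    Reduce coefficients mod 17: 1·t ≡ 16 (mod 17).
    So t ≡ 16 (mod 17).
    Then x = 7 + 35·16 = 567, valid modulo lcm(35, 17) = 595: x ≡ 567 (mod 595).
  Combine with x ≡ 6 (mod 9); new modulus lcm = 5355.
    Write x = 567 + 595·t and substitute into x ≡ 6 (mod 9): 595·t ≡ 6 − 567 = -561 (mod 9).
    Reduce coefficients mod 9: 1·t ≡ 6 (mod 9).
    So t ≡ 6 (mod 9).
    Then x = 567 + 595·6 = 4137, valid modulo lcm(595, 9) = 5355: x ≡ 4137 (mod 5355).
Verify against each original: 4137 mod 7 = 0, 4137 mod 5 = 2, 4137 mod 17 = 6, 4137 mod 9 = 6.

x ≡ 4137 (mod 5355).


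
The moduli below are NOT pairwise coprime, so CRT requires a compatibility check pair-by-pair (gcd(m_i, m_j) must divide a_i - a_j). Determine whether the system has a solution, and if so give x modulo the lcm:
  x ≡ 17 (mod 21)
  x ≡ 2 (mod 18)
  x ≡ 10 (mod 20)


Moduli 21, 18, 20 are not pairwise coprime, so CRT works modulo lcm(m_i) when all pairwise compatibility conditions hold.
Pairwise compatibility: gcd(m_i, m_j) must divide a_i - a_j for every pair.
Merge one congruence at a time:
  Start: x ≡ 17 (mod 21).
  Combine with x ≡ 2 (mod 18): gcd(21, 18) = 3; 2 - 17 = -15, which IS divisible by 3, so compatible.
    Write x = 17 + 21·t and substitute into x ≡ 2 (mod 18): 21·t ≡ 2 − 17 = -15 (mod 18).
    Divide the congruence (and modulus) by g = 3: 7·t ≡ -5 (mod 6).
    Reduce coefficients mod 6: 1·t ≡ 1 (mod 6).
    So t ≡ 1 (mod 6).
    Then x = 17 + 21·1 = 38, valid modulo lcm(21, 18) = 126: x ≡ 38 (mod 126).
  Combine with x ≡ 10 (mod 20): gcd(126, 20) = 2; 10 - 38 = -28, which IS divisible by 2, so compatible.
    Write x = 38 + 126·t and substitute into x ≡ 10 (mod 20): 126·t ≡ 10 − 38 = -28 (mod 20).
    Divide the congruence (and modulus) by g = 2: 63·t ≡ -14 (mod 10).
    Reduce coefficients mod 10: 3·t ≡ 6 (mod 10).
    The inverse of 3 mod 10 is 7 (since 3·7 = 21 = 2·10 + 1), so t ≡ 7·6 = 42 ≡ 2 (mod 10).
    Then x = 38 + 126·2 = 290, valid modulo lcm(126, 20) = 1260: x ≡ 290 (mod 1260).
Verify: 290 mod 21 = 17, 290 mod 18 = 2, 290 mod 20 = 10.

x ≡ 290 (mod 1260).


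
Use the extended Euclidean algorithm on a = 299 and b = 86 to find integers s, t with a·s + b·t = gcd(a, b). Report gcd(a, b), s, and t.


Euclidean algorithm on (299, 86) — divide until remainder is 0:
  299 = 3 · 86 + 41
  86 = 2 · 41 + 4
  41 = 10 · 4 + 1
  4 = 4 · 1 + 0
gcd(299, 86) = 1.
Track Bezout coefficients alongside the remainders: start with r₀ = 299 = a·1 + b·0 (s = 1, t = 0) and r₁ = 86 = a·0 + b·1 (s = 0, t = 1); each new remainder r_{k+1} = r_{k-1} − q_k·r_k inherits s_{k+1} = s_{k-1} − q_k·s_k, t_{k+1} = t_{k-1} − q_k·t_k, so r_k = a·s_k + b·t_k at every step:
  q = 3: r = 41, s = 1 − 3·0 = 1, t = 0 − 3·1 = -3  (check: 299·1 + 86·(-3) = 41)
  q = 2: r = 4, s = 0 − 2·1 = -2, t = 1 − 2·(-3) = 7  (check: 299·(-2) + 86·7 = 4)
  q = 10: r = 1, s = 1 − 10·(-2) = 21, t = -3 − 10·7 = -73  (check: 299·21 + 86·(-73) = 1)
The row with r = 1 (the gcd) gives the Bezout coefficients s = 21, t = -73.
Result: 299 · (21) + 86 · (-73) = 1.

gcd(299, 86) = 1; s = 21, t = -73 (check: 299·21 + 86·(-73) = 1).


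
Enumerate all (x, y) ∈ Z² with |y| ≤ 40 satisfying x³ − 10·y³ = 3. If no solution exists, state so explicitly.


The equation is x³ - 10y³ = 3. For fixed y, x³ = 10·y³ + 3, so a solution requires the RHS to be a perfect cube.
Strategy: iterate y from -40 to 40, compute RHS = 10·y³ + 3, and check whether it is a (positive or negative) perfect cube.
Check small values of y:
  y = 0: RHS = 3 is not a perfect cube.
  y = 1: RHS = 13 is not a perfect cube.
  y = -1: RHS = -7 is not a perfect cube.
  y = 2: RHS = 83 is not a perfect cube.
  y = -2: RHS = -77 is not a perfect cube.
  y = 3: RHS = 273 is not a perfect cube.
  y = -3: RHS = -267 is not a perfect cube.
Continuing the search up to |y| = 40 finds no solutions either.
No (x, y) in the scanned range satisfies the equation.

No integer solutions with |y| ≤ 40.


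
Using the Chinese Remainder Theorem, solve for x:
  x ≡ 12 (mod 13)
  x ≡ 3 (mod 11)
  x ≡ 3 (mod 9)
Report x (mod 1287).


Moduli 13, 11, 9 are pairwise coprime; by CRT there is a unique solution modulo M = 13 · 11 · 9 = 1287.
Solve pairwise, accumulating the modulus:
  Start with x ≡ 12 (mod 13).
  Combine with x ≡ 3 (mod 11): since gcd(13, 11) = 1, we get a unique residue mod 143.
    Write x = 12 + 13·t and substitute into x ≡ 3 (mod 11): 13·t ≡ 3 − 12 = -9 (mod 11).
    Reduce coefficients mod 11: 2·t ≡ 2 (mod 11).
    The inverse of 2 mod 11 is 6 (since 2·6 = 12 = 1·11 + 1), so t ≡ 6·2 = 12 ≡ 1 (mod 11).
    Then x = 12 + 13·1 = 25, valid modulo lcm(13, 11) = 143: x ≡ 25 (mod 143).
  Combine with x ≡ 3 (mod 9): since gcd(143, 9) = 1, we get a unique residue mod 1287.
    Write x = 25 + 143·t and substitute into x ≡ 3 (mod 9): 143·t ≡ 3 − 25 = -22 (mod 9).
    Reduce coefficients mod 9: 8·t ≡ 5 (mod 9).
    The inverse of 8 mod 9 is 8 (since 8·8 = 64 = 7·9 + 1), so t ≡ 8·5 = 40 ≡ 4 (mod 9).
    Then x = 25 + 143·4 = 597, valid modulo lcm(143, 9) = 1287: x ≡ 597 (mod 1287).
Verify: 597 mod 13 = 12 ✓, 597 mod 11 = 3 ✓, 597 mod 9 = 3 ✓.

x ≡ 597 (mod 1287).


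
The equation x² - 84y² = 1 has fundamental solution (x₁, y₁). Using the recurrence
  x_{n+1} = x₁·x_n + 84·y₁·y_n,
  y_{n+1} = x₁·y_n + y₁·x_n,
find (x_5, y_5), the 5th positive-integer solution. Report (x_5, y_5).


Step 1: Find the fundamental solution (x₁, y₁) of x² - 84y² = 1.
  Expand √84 as a continued fraction. a₀ = ⌊√84⌋ = 9; iterate m_{k+1} = d_k·a_k − m_k, d_{k+1} = (84 − m_{k+1}²)/d_k, a_{k+1} = ⌊(a₀ + m_{k+1})/d_{k+1}⌋ (starting m₀ = 0, d₀ = 1), with convergents p_k = a_k·p_{k-1} + p_{k-2}, q_k = a_k·q_{k-1} + q_{k-2} (p₋₁ = 1, q₋₁ = 0):
  k = 0: a₀ = 9; p₀/q₀ = 9/1; p₀² − 84·q₀² = 81 − 84 = -3.
  k = 1: m = 9, d = 3, a = ⌊(9 + 9)/3⌋ = 6; p/q = (6·9 + 1)/(6·1 + 0) = 55/6; p² − 84·q² = 3025 − 3024 = 1.
  The first convergent with p² − 84·q² = 1 gives the fundamental solution (x₁, y₁) = (55, 6).
Step 2: Apply the recurrence (x_{n+1}, y_{n+1}) = (x₁x_n + 84y₁y_n, x₁y_n + y₁x_n) repeatedly.
  From (x_1, y_1) = (55, 6): x_2 = 55·55 + 84·6·6 = 6049; y_2 = 55·6 + 6·55 = 660.
  From (x_2, y_2) = (6049, 660): x_3 = 55·6049 + 84·6·660 = 665335; y_3 = 55·660 + 6·6049 = 72594.
  From (x_3, y_3) = (665335, 72594): x_4 = 55·665335 + 84·6·72594 = 73180801; y_4 = 55·72594 + 6·665335 = 7984680.
  From (x_4, y_4) = (73180801, 7984680): x_5 = 55·73180801 + 84·6·7984680 = 8049222775; y_5 = 55·7984680 + 6·73180801 = 878242206.
Step 3: Verify x_5² - 84·y_5² = 64789987281578700625 - 64789987281578700624 = 1 (should be 1). ✓

(x_1, y_1) = (55, 6); (x_5, y_5) = (8049222775, 878242206).


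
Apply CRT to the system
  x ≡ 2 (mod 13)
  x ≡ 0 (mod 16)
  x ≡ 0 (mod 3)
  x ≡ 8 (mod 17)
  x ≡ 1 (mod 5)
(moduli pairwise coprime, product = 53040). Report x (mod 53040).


Product of moduli M = 13 · 16 · 3 · 17 · 5 = 53040.
Merge one congruence at a time:
  Start: x ≡ 2 (mod 13).
  Combine with x ≡ 0 (mod 16); new modulus lcm = 208.
    Write x = 2 + 13·t and substitute into x ≡ 0 (mod 16): 13·t ≡ 0 − 2 = -2 (mod 16).
    Reduce coefficients mod 16: 13·t ≡ 14 (mod 16).
    The inverse of 13 mod 16 is 5 (since 13·5 = 65 = 4·16 + 1), so t ≡ 5·14 = 70 ≡ 6 (mod 16).
    Then x = 2 + 13·6 = 80, valid modulo lcm(13, 16) = 208: x ≡ 80 (mod 208).
  Combine with x ≡ 0 (mod 3); new modulus lcm = 624.
    Write x = 80 + 208·t and substitute into x ≡ 0 (mod 3): 208·t ≡ 0 − 80 = -80 (mod 3).
    Reduce coefficients mod 3: 1·t ≡ 1 (mod 3).
    So t ≡ 1 (mod 3).
    Then x = 80 + 208·1 = 288, valid modulo lcm(208, 3) = 624: x ≡ 288 (mod 624).
  Combine with x ≡ 8 (mod 17); new modulus lcm = 10608.
    Write x = 288 + 624·t and substitute into x ≡ 8 (mod 17): 624·t ≡ 8 − 288 = -280 (mod 17).
    Reduce coefficients mod 17: 12·t ≡ 9 (mod 17).
    The inverse of 12 mod 17 is 10 (since 12·10 = 120 = 7·17 + 1), so t ≡ 10·9 = 90 ≡ 5 (mod 17).
    Then x = 288 + 624·5 = 3408, valid modulo lcm(624, 17) = 10608: x ≡ 3408 (mod 10608).
  Combine with x ≡ 1 (mod 5); new modulus lcm = 53040.
    Write x = 3408 + 10608·t and substitute into x ≡ 1 (mod 5): 10608·t ≡ 1 − 3408 = -3407 (mod 5).
    Reduce coefficients mod 5: 3·t ≡ 3 (mod 5).
    The inverse of 3 mod 5 is 2 (since 3·2 = 6 = 1·5 + 1), so t ≡ 2·3 = 6 ≡ 1 (mod 5).
    Then x = 3408 + 10608·1 = 14016, valid modulo lcm(10608, 5) = 53040: x ≡ 14016 (mod 53040).
Verify against each original: 14016 mod 13 = 2, 14016 mod 16 = 0, 14016 mod 3 = 0, 14016 mod 17 = 8, 14016 mod 5 = 1.

x ≡ 14016 (mod 53040).


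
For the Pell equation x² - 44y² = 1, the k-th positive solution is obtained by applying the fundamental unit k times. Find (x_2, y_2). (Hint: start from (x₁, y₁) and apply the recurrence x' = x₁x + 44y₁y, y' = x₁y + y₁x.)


Step 1: Find the fundamental solution (x₁, y₁) of x² - 44y² = 1.
  Expand √44 as a continued fraction. a₀ = ⌊√44⌋ = 6; iterate m_{k+1} = d_k·a_k − m_k, d_{k+1} = (44 − m_{k+1}²)/d_k, a_{k+1} = ⌊(a₀ + m_{k+1})/d_{k+1}⌋ (starting m₀ = 0, d₀ = 1), with convergents p_k = a_k·p_{k-1} + p_{k-2}, q_k = a_k·q_{k-1} + q_{k-2} (p₋₁ = 1, q₋₁ = 0):
  k = 0: a₀ = 6; p₀/q₀ = 6/1; p₀² − 44·q₀² = 36 − 44 = -8.
  k = 1: m = 6, d = 8, a = ⌊(6 + 6)/8⌋ = 1; p/q = (1·6 + 1)/(1·1 + 0) = 7/1; p² − 44·q² = 49 − 44 = 5.
  k = 2: m = 2, d = 5, a = ⌊(6 + 2)/5⌋ = 1; p/q = (1·7 + 6)/(1·1 + 1) = 13/2; p² − 44·q² = 169 − 176 = -7.
  k = 3: m = 3, d = 7, a = ⌊(6 + 3)/7⌋ = 1; p/q = (1·13 + 7)/(1·2 + 1) = 20/3; p² − 44·q² = 400 − 396 = 4.
  k = 4: m = 4, d = 4, a = ⌊(6 + 4)/4⌋ = 2; p/q = (2·20 + 13)/(2·3 + 2) = 53/8; p² − 44·q² = 2809 − 2816 = -7.
  k = 5: m = 4, d = 7, a = ⌊(6 + 4)/7⌋ = 1; p/q = (1·53 + 20)/(1·8 + 3) = 73/11; p² − 44·q² = 5329 − 5324 = 5.
  k = 6: m = 3, d = 5, a = ⌊(6 + 3)/5⌋ = 1; p/q = (1·73 + 53)/(1·11 + 8) = 126/19; p² − 44·q² = 15876 − 15884 = -8.
  k = 7: m = 2, d = 8, a = ⌊(6 + 2)/8⌋ = 1; p/q = (1·126 + 73)/(1·19 + 11) = 199/30; p² − 44·q² = 39601 − 39600 = 1.
  The first convergent with p² − 44·q² = 1 gives the fundamental solution (x₁, y₁) = (199, 30).
Step 2: Apply the recurrence (x_{n+1}, y_{n+1}) = (x₁x_n + 44y₁y_n, x₁y_n + y₁x_n) repeatedly.
  From (x_1, y_1) = (199, 30): x_2 = 199·199 + 44·30·30 = 79201; y_2 = 199·30 + 30·199 = 11940.
Step 3: Verify x_2² - 44·y_2² = 6272798401 - 6272798400 = 1 (should be 1). ✓

(x_1, y_1) = (199, 30); (x_2, y_2) = (79201, 11940).


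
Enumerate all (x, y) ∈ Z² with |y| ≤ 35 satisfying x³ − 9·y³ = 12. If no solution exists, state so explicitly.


The equation is x³ - 9y³ = 12. For fixed y, x³ = 9·y³ + 12, so a solution requires the RHS to be a perfect cube.
Strategy: iterate y from -35 to 35, compute RHS = 9·y³ + 12, and check whether it is a (positive or negative) perfect cube.
Check small values of y:
  y = 0: RHS = 12 is not a perfect cube.
  y = 1: RHS = 21 is not a perfect cube.
  y = -1: RHS = 3 is not a perfect cube.
  y = 2: RHS = 84 is not a perfect cube.
  y = -2: RHS = -60 is not a perfect cube.
  y = 3: RHS = 255 is not a perfect cube.
  y = -3: RHS = -231 is not a perfect cube.
Continuing the search up to |y| = 35 finds no solutions either.
No (x, y) in the scanned range satisfies the equation.

No integer solutions with |y| ≤ 35.


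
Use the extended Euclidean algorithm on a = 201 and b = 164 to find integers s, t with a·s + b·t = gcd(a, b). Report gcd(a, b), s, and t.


Euclidean algorithm on (201, 164) — divide until remainder is 0:
  201 = 1 · 164 + 37
  164 = 4 · 37 + 16
  37 = 2 · 16 + 5
  16 = 3 · 5 + 1
  5 = 5 · 1 + 0
gcd(201, 164) = 1.
Track Bezout coefficients alongside the remainders: start with r₀ = 201 = a·1 + b·0 (s = 1, t = 0) and r₁ = 164 = a·0 + b·1 (s = 0, t = 1); each new remainder r_{k+1} = r_{k-1} − q_k·r_k inherits s_{k+1} = s_{k-1} − q_k·s_k, t_{k+1} = t_{k-1} − q_k·t_k, so r_k = a·s_k + b·t_k at every step:
  q = 1: r = 37, s = 1 − 1·0 = 1, t = 0 − 1·1 = -1  (check: 201·1 + 164·(-1) = 37)
  q = 4: r = 16, s = 0 − 4·1 = -4, t = 1 − 4·(-1) = 5  (check: 201·(-4) + 164·5 = 16)
  q = 2: r = 5, s = 1 − 2·(-4) = 9, t = -1 − 2·5 = -11  (check: 201·9 + 164·(-11) = 5)
  q = 3: r = 1, s = -4 − 3·9 = -31, t = 5 − 3·(-11) = 38  (check: 201·(-31) + 164·38 = 1)
The row with r = 1 (the gcd) gives the Bezout coefficients s = -31, t = 38.
Result: 201 · (-31) + 164 · (38) = 1.

gcd(201, 164) = 1; s = -31, t = 38 (check: 201·(-31) + 164·38 = 1).


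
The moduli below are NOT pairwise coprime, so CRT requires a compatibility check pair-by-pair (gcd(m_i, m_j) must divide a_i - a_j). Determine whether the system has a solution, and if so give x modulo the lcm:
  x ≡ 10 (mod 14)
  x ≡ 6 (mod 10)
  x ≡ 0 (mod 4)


Moduli 14, 10, 4 are not pairwise coprime, so CRT works modulo lcm(m_i) when all pairwise compatibility conditions hold.
Pairwise compatibility: gcd(m_i, m_j) must divide a_i - a_j for every pair.
Merge one congruence at a time:
  Start: x ≡ 10 (mod 14).
  Combine with x ≡ 6 (mod 10): gcd(14, 10) = 2; 6 - 10 = -4, which IS divisible by 2, so compatible.
    Write x = 10 + 14·t and substitute into x ≡ 6 (mod 10): 14·t ≡ 6 − 10 = -4 (mod 10).
    Divide the congruence (and modulus) by g = 2: 7·t ≡ -2 (mod 5).
    Reduce coefficients mod 5: 2·t ≡ 3 (mod 5).
    The inverse of 2 mod 5 is 3 (since 2·3 = 6 = 1·5 + 1), so t ≡ 3·3 = 9 ≡ 4 (mod 5).
    Then x = 10 + 14·4 = 66, valid modulo lcm(14, 10) = 70: x ≡ 66 (mod 70).
  Combine with x ≡ 0 (mod 4): gcd(70, 4) = 2; 0 - 66 = -66, which IS divisible by 2, so compatible.
    Write x = 66 + 70·t and substitute into x ≡ 0 (mod 4): 70·t ≡ 0 − 66 = -66 (mod 4).
    Divide the congruence (and modulus) by g = 2: 35·t ≡ -33 (mod 2).
    Reduce coefficients mod 2: 1·t ≡ 1 (mod 2).
    So t ≡ 1 (mod 2).
    Then x = 66 + 70·1 = 136, valid modulo lcm(70, 4) = 140: x ≡ 136 (mod 140).
Verify: 136 mod 14 = 10, 136 mod 10 = 6, 136 mod 4 = 0.

x ≡ 136 (mod 140).


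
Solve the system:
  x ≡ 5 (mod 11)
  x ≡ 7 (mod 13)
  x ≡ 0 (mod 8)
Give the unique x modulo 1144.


Moduli 11, 13, 8 are pairwise coprime; by CRT there is a unique solution modulo M = 11 · 13 · 8 = 1144.
Solve pairwise, accumulating the modulus:
  Start with x ≡ 5 (mod 11).
  Combine with x ≡ 7 (mod 13): since gcd(11, 13) = 1, we get a unique residue mod 143.
    Write x = 5 + 11·t and substitute into x ≡ 7 (mod 13): 11·t ≡ 7 − 5 = 2 (mod 13).
    The inverse of 11 mod 13 is 6 (since 11·6 = 66 = 5·13 + 1), so t ≡ 6·2 = 12 ≡ 12 (mod 13).
    Then x = 5 + 11·12 = 137, valid modulo lcm(11, 13) = 143: x ≡ 137 (mod 143).
  Combine with x ≡ 0 (mod 8): since gcd(143, 8) = 1, we get a unique residue mod 1144.
    Write x = 137 + 143·t and substitute into x ≡ 0 (mod 8): 143·t ≡ 0 − 137 = -137 (mod 8).
    Reduce coefficients mod 8: 7·t ≡ 7 (mod 8).
    The inverse of 7 mod 8 is 7 (since 7·7 = 49 = 6·8 + 1), so t ≡ 7·7 = 49 ≡ 1 (mod 8).
    Then x = 137 + 143·1 = 280, valid modulo lcm(143, 8) = 1144: x ≡ 280 (mod 1144).
Verify: 280 mod 11 = 5 ✓, 280 mod 13 = 7 ✓, 280 mod 8 = 0 ✓.

x ≡ 280 (mod 1144).


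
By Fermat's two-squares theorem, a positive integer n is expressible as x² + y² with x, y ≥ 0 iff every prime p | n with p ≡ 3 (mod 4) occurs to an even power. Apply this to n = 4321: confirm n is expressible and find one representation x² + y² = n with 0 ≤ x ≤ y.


Step 1: Factor n = 4321 = 29 · 149.
Step 2: Check the mod-4 condition on each prime factor: 29 ≡ 1 (mod 4), exponent 1; 149 ≡ 1 (mod 4), exponent 1.
All primes ≡ 3 (mod 4) appear to even exponent (or don't appear), so by the two-squares theorem n IS expressible as a sum of two squares.
Step 3: Build a representation. Here n = 29 · 149 is a product of primes ≡ 1 (mod 4). Each prime p ≡ 1 (mod 4) is itself a sum of two squares; find a² by testing p − a² for a perfect square:
  29: 29 − 1² = 28, 29 − 2² = 25 = 5² ⇒ 29 = 2² + 5².
  149: 149 − 1² = 148, 149 − 2² = 145, 149 − 3² = 140, 149 − 4² = 133, 149 − 5² = 124, 149 − 6² = 113, 149 − 7² = 100 = 10² ⇒ 149 = 7² + 10².
  Combine using the Brahmagupta–Fibonacci identity (a² + b²)(c² + d²) = (ac − bd)² + (ad + bc)² = (ac + bd)² + (ad − bc)²:
  29 · 149 = 4321: from (2² + 5²)(7² + 10²), take (2·7 − 5·10, 2·10 + 5·7) = (14 − 50, 20 + 35) = (-36, 55); dropping signs (only squares matter) gives (36, 55); check 36² + 55² = 1296 + 3025 = 4321 ✓.
Step 4: Order so x ≤ y and verify: 36² + 55² = 1296 + 3025 = 4321 = n. ✓

n = 4321 = 36² + 55² (one valid representation with x ≤ y).


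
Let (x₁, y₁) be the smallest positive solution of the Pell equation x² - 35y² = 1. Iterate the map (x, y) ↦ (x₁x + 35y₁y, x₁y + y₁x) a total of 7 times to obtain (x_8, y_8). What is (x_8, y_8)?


Step 1: Find the fundamental solution (x₁, y₁) of x² - 35y² = 1.
  Expand √35 as a continued fraction. a₀ = ⌊√35⌋ = 5; iterate m_{k+1} = d_k·a_k − m_k, d_{k+1} = (35 − m_{k+1}²)/d_k, a_{k+1} = ⌊(a₀ + m_{k+1})/d_{k+1}⌋ (starting m₀ = 0, d₀ = 1), with convergents p_k = a_k·p_{k-1} + p_{k-2}, q_k = a_k·q_{k-1} + q_{k-2} (p₋₁ = 1, q₋₁ = 0):
  k = 0: a₀ = 5; p₀/q₀ = 5/1; p₀² − 35·q₀² = 25 − 35 = -10.
  k = 1: m = 5, d = 10, a = ⌊(5 + 5)/10⌋ = 1; p/q = (1·5 + 1)/(1·1 + 0) = 6/1; p² − 35·q² = 36 − 35 = 1.
  The first convergent with p² − 35·q² = 1 gives the fundamental solution (x₁, y₁) = (6, 1).
Step 2: Apply the recurrence (x_{n+1}, y_{n+1}) = (x₁x_n + 35y₁y_n, x₁y_n + y₁x_n) repeatedly.
  From (x_1, y_1) = (6, 1): x_2 = 6·6 + 35·1·1 = 71; y_2 = 6·1 + 1·6 = 12.
  From (x_2, y_2) = (71, 12): x_3 = 6·71 + 35·1·12 = 846; y_3 = 6·12 + 1·71 = 143.
  From (x_3, y_3) = (846, 143): x_4 = 6·846 + 35·1·143 = 10081; y_4 = 6·143 + 1·846 = 1704.
  From (x_4, y_4) = (10081, 1704): x_5 = 6·10081 + 35·1·1704 = 120126; y_5 = 6·1704 + 1·10081 = 20305.
  From (x_5, y_5) = (120126, 20305): x_6 = 6·120126 + 35·1·20305 = 1431431; y_6 = 6·20305 + 1·120126 = 241956.
  From (x_6, y_6) = (1431431, 241956): x_7 = 6·1431431 + 35·1·241956 = 17057046; y_7 = 6·241956 + 1·1431431 = 2883167.
  From (x_7, y_7) = (17057046, 2883167): x_8 = 6·17057046 + 35·1·2883167 = 203253121; y_8 = 6·2883167 + 1·17057046 = 34356048.
Step 3: Verify x_8² - 35·y_8² = 41311831196240641 - 41311831196240640 = 1 (should be 1). ✓

(x_1, y_1) = (6, 1); (x_8, y_8) = (203253121, 34356048).


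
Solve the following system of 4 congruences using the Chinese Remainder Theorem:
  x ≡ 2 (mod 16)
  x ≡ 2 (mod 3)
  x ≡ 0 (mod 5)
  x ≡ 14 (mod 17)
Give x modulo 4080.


Product of moduli M = 16 · 3 · 5 · 17 = 4080.
Merge one congruence at a time:
  Start: x ≡ 2 (mod 16).
  Combine with x ≡ 2 (mod 3); new modulus lcm = 48.
    Write x = 2 + 16·t and substitute into x ≡ 2 (mod 3): 16·t ≡ 2 − 2 = 0 (mod 3).
    Reduce coefficients mod 3: 1·t ≡ 0 (mod 3).
    So t ≡ 0 (mod 3).
    Then x = 2 + 16·0 = 2, valid modulo lcm(16, 3) = 48: x ≡ 2 (mod 48).
  Combine with x ≡ 0 (mod 5); new modulus lcm = 240.
    Write x = 2 + 48·t and substitute into x ≡ 0 (mod 5): 48·t ≡ 0 − 2 = -2 (mod 5).
    Reduce coefficients mod 5: 3·t ≡ 3 (mod 5).
    The inverse of 3 mod 5 is 2 (since 3·2 = 6 = 1·5 + 1), so t ≡ 2·3 = 6 ≡ 1 (mod 5).
    Then x = 2 + 48·1 = 50, valid modulo lcm(48, 5) = 240: x ≡ 50 (mod 240).
  Combine with x ≡ 14 (mod 17); new modulus lcm = 4080.
    Write x = 50 + 240·t and substitute into x ≡ 14 (mod 17): 240·t ≡ 14 − 50 = -36 (mod 17).
    Reduce coefficients mod 17: 2·t ≡ 15 (mod 17).
    The inverse of 2 mod 17 is 9 (since 2·9 = 18 = 1·17 + 1), so t ≡ 9·15 = 135 ≡ 16 (mod 17).
    Then x = 50 + 240·16 = 3890, valid modulo lcm(240, 17) = 4080: x ≡ 3890 (mod 4080).
Verify against each original: 3890 mod 16 = 2, 3890 mod 3 = 2, 3890 mod 5 = 0, 3890 mod 17 = 14.

x ≡ 3890 (mod 4080).


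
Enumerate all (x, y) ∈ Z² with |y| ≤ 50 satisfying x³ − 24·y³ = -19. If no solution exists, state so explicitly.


The equation is x³ - 24y³ = -19. For fixed y, x³ = 24·y³ − 19, so a solution requires the RHS to be a perfect cube.
Strategy: iterate y from -50 to 50, compute RHS = 24·y³ − 19, and check whether it is a (positive or negative) perfect cube.
Check small values of y:
  y = 0: RHS = -19 is not a perfect cube.
  y = 1: RHS = 5 is not a perfect cube.
  y = -1: RHS = -43 is not a perfect cube.
  y = 2: RHS = 173 is not a perfect cube.
  y = -2: RHS = -211 is not a perfect cube.
  y = 3: RHS = 629 is not a perfect cube.
  y = -3: RHS = -667 is not a perfect cube.
Continuing the search up to |y| = 50 finds no solutions either.
No (x, y) in the scanned range satisfies the equation.

No integer solutions with |y| ≤ 50.


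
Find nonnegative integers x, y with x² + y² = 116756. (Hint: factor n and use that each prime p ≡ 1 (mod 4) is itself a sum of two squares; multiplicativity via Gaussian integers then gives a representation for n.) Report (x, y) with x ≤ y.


Step 1: Factor n = 116756 = 2^2 · 17^2 · 101.
Step 2: Check the mod-4 condition on each prime factor: 2 = 2 (special); 17 ≡ 1 (mod 4), exponent 2; 101 ≡ 1 (mod 4), exponent 1.
All primes ≡ 3 (mod 4) appear to even exponent (or don't appear), so by the two-squares theorem n IS expressible as a sum of two squares.
Step 3: Build a representation. Group n = k² · m with k = 2 and m = 17 · 17 · 101 = 29189 (a product of primes ≡ 1 (mod 4)); a representation of m scales to one of n via (k·x)² + (k·y)² = k²(x² + y²). Each prime p ≡ 1 (mod 4) is itself a sum of two squares; find a² by testing p − a² for a perfect square:
  17: 17 − 1² = 16 = 4² ⇒ 17 = 1² + 4².
  101: 101 − 1² = 100 = 10² ⇒ 101 = 1² + 10².
  Combine using the Brahmagupta–Fibonacci identity (a² + b²)(c² + d²) = (ac − bd)² + (ad + bc)² = (ac + bd)² + (ad − bc)²:
  17 · 17 = 289: from (1² + 4²)(1² + 4²), take (1·1 − 4·4, 1·4 + 4·1) = (1 − 16, 4 + 4) = (-15, 8); dropping signs (only squares matter) gives (15, 8); check 15² + 8² = 225 + 64 = 289 ✓.
  289 · 101 = 29189: from (15² + 8²)(1² + 10²), take (15·1 − 8·10, 15·10 + 8·1) = (15 − 80, 150 + 8) = (-65, 158); dropping signs (only squares matter) gives (65, 158); check 65² + 158² = 4225 + 24964 = 29189 ✓.
  Scale by k = 2: (2·65, 2·158) = (130, 316).
Step 4: Order so x ≤ y and verify: 130² + 316² = 16900 + 99856 = 116756 = n. ✓

n = 116756 = 130² + 316² (one valid representation with x ≤ y).


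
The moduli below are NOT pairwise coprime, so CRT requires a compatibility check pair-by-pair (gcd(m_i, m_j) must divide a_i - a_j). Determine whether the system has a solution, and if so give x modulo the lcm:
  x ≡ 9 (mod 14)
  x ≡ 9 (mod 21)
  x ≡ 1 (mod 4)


Moduli 14, 21, 4 are not pairwise coprime, so CRT works modulo lcm(m_i) when all pairwise compatibility conditions hold.
Pairwise compatibility: gcd(m_i, m_j) must divide a_i - a_j for every pair.
Merge one congruence at a time:
  Start: x ≡ 9 (mod 14).
  Combine with x ≡ 9 (mod 21): gcd(14, 21) = 7; 9 - 9 = 0, which IS divisible by 7, so compatible.
    Write x = 9 + 14·t and substitute into x ≡ 9 (mod 21): 14·t ≡ 9 − 9 = 0 (mod 21).
    Divide the congruence (and modulus) by g = 7: 2·t ≡ 0 (mod 3).
    The inverse of 2 mod 3 is 2 (since 2·2 = 4 = 1·3 + 1), so t ≡ 2·0 = 0 ≡ 0 (mod 3).
    Then x = 9 + 14·0 = 9, valid modulo lcm(14, 21) = 42: x ≡ 9 (mod 42).
  Combine with x ≡ 1 (mod 4): gcd(42, 4) = 2; 1 - 9 = -8, which IS divisible by 2, so compatible.
    Write x = 9 + 42·t and substitute into x ≡ 1 (mod 4): 42·t ≡ 1 − 9 = -8 (mod 4).
    Divide the congruence (and modulus) by g = 2: 21·t ≡ -4 (mod 2).
    Reduce coefficients mod 2: 1·t ≡ 0 (mod 2).
    So t ≡ 0 (mod 2).
    Then x = 9 + 42·0 = 9, valid modulo lcm(42, 4) = 84: x ≡ 9 (mod 84).
Verify: 9 mod 14 = 9, 9 mod 21 = 9, 9 mod 4 = 1.

x ≡ 9 (mod 84).
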